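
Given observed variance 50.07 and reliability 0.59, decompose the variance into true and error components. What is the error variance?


var_true = rxx * var_obs = 0.59 * 50.07 = 29.5413
var_error = var_obs - var_true
var_error = 50.07 - 29.5413
var_error = 20.5287

20.5287


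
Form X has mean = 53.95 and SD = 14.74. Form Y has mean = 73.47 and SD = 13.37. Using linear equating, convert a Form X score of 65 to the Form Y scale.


slope = SD_Y / SD_X = 13.37 / 14.74 ~ 0.9071
intercept = mean_Y - slope * mean_X = 73.47 - (13.37 / 14.74) * 53.95 ~ 24.5343
Y = slope * X + intercept. To avoid rounding drift from the rounded slope/intercept, evaluate the equivalent form Y = mean_Y + SD_Y * (X - mean_X) / SD_X at full precision:
Y = 73.47 + 13.37 * (65 - 53.95) / 14.74
Y = 73.47 + 13.37 * 11.05 / 14.74
Y = 73.47 + 147.7385 / 14.74
Y = 73.47 + 10.023
Y = 83.493

83.493


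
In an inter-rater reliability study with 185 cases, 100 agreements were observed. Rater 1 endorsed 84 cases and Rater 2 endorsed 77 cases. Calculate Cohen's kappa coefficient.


P_o = 100/185 = 0.540541
P_e = (84*77 + 101*108) / 34225 = 0.507699
kappa = (P_o - P_e) / (1 - P_e)
kappa = (0.540541 - 0.507699) / (1 - 0.507699)
kappa = 0.0667

0.0667


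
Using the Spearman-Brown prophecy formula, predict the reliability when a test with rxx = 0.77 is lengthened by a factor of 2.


r_new = (n * rxx) / (1 + (n-1) * rxx)
r_new = (2 * 0.77) / (1 + 1 * 0.77)
r_new = 1.54 / 1.77
r_new = 0.8701

0.8701


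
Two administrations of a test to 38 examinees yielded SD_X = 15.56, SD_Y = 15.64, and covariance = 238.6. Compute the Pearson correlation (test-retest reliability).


r = cov(X,Y) / (SD_X * SD_Y)
r = 238.6 / (15.56 * 15.64)
r = 238.6 / 243.3584
r = 0.9804

0.9804


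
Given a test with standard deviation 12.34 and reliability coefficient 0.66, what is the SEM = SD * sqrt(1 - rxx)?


SEM = SD * sqrt(1 - rxx)
SEM = 12.34 * sqrt(1 - 0.66)
SEM = 12.34 * sqrt(0.34) = 12.34 * 0.583095
SEM = 7.1954

7.1954


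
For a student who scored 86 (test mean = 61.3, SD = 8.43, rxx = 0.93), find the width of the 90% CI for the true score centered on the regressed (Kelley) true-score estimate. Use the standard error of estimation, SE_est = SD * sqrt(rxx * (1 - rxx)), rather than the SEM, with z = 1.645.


True score estimate = 0.93*86 + 0.07*61.3 = 84.271
SE_est = SD * sqrt(rxx * (1 - rxx)) = 8.43 * sqrt(0.93 * 0.07) = 8.43 * sqrt(0.0651) = 2.150889
CI = T_est +/- z * SE_est, so width = 2 * z * SE_est = 2 * 1.645 * 2.150889
Width = 7.0764

7.0764


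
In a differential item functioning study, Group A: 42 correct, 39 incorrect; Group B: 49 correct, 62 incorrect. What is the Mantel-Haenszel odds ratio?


Odds_A = 42/39 = 1.0769
Odds_B = 49/62 = 0.7903
OR = Odds_A / Odds_B = 1.0769 / 0.7903
Exactly, OR = (42 * 62) / (39 * 49) = 2604 / 1911
OR = 1.3626

1.3626


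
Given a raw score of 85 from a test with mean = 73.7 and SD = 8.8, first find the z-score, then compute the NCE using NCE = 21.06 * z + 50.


z = (X - mean) / SD = (85 - 73.7) / 8.8
z = 11.3 / 8.8
z = 1.2841
NCE = NCE = 21.06z + 50
Carry z at full precision (z = 11.3 / 8.8) into the conversion:
NCE = 21.06 * (11.3 / 8.8) + 50 = 237.978 / 8.8 + 50
NCE = 27.043 + 50
NCE = 77.043

77.043


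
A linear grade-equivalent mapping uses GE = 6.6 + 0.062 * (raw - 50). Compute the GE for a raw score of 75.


raw - median = 75 - 50 = 25
slope * diff = 0.062 * 25 = 1.55
GE = 6.6 + 1.55
GE = 8.15

8.15


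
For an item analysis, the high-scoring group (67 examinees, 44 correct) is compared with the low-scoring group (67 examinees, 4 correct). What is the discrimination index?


p_upper = 44/67 = 0.6567
p_lower = 4/67 = 0.0597
D = 0.6567 - 0.0597 = 0.597

0.597


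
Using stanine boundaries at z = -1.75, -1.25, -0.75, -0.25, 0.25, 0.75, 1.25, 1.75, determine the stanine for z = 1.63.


Stanine boundaries: [-1.75, -1.25, -0.75, -0.25, 0.25, 0.75, 1.25, 1.75]
z = 1.63
Check each boundary:
  z >= -1.75 -> could be stanine 2
  z >= -1.25 -> could be stanine 3
  z >= -0.75 -> could be stanine 4
  z >= -0.25 -> could be stanine 5
  z >= 0.25 -> could be stanine 6
  z >= 0.75 -> could be stanine 7
  z >= 1.25 -> could be stanine 8
  z < 1.75
Highest qualifying boundary gives stanine = 8

8


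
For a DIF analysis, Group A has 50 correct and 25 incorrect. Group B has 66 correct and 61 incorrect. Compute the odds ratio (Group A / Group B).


Odds_A = 50/25 = 2.0
Odds_B = 66/61 = 1.082
OR = Odds_A / Odds_B = 2.0 / 1.082
Exactly, OR = (50 * 61) / (25 * 66) = 3050 / 1650
OR = 1.8485

1.8485


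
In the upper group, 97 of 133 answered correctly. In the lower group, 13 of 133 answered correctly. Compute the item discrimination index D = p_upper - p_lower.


p_upper = 97/133 = 0.7293
p_lower = 13/133 = 0.0977
D = 0.7293 - 0.0977 = 0.6316

0.6316


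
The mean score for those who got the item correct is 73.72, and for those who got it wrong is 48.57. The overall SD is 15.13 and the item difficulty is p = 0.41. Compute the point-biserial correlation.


q = 1 - p = 0.59
rpb = ((M1 - M0) / SD) * sqrt(p * q)
rpb = ((73.72 - 48.57) / 15.13) * sqrt(0.41 * 0.59)
rpb = 0.8176

0.8176


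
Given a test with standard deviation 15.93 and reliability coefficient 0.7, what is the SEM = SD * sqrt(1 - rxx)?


SEM = SD * sqrt(1 - rxx)
SEM = 15.93 * sqrt(1 - 0.7)
SEM = 15.93 * sqrt(0.3) = 15.93 * 0.547723
SEM = 8.7252

8.7252


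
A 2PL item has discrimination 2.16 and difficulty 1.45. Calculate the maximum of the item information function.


For 2PL, max info at theta = b = 1.45
I_max = a^2 / 4 = 2.16^2 / 4
= 4.6656 / 4
I_max = 1.1664

1.1664


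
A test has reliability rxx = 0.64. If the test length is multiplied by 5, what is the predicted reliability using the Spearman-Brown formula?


r_new = (n * rxx) / (1 + (n-1) * rxx)
r_new = (5 * 0.64) / (1 + 4 * 0.64)
r_new = 3.2 / 3.56
r_new = 0.8989

0.8989


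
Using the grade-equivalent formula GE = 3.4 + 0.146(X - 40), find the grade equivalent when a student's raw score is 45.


raw - median = 45 - 40 = 5
slope * diff = 0.146 * 5 = 0.73
GE = 3.4 + 0.73
GE = 4.13

4.13


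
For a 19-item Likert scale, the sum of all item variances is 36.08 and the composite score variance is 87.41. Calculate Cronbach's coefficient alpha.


alpha = (k/(k-1)) * (1 - sum(si^2)/s_total^2)
= (19/18) * (1 - 36.08/87.41)
alpha = 0.6199

0.6199


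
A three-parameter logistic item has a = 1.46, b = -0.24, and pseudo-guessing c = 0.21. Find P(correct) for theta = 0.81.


logit = 1.46*(0.81 - -0.24) = 1.533
P* = 1/(1 + exp(-1.533)) = 0.8224
P = 0.21 + (1 - 0.21) * 0.8224
P = 0.8597

0.8597


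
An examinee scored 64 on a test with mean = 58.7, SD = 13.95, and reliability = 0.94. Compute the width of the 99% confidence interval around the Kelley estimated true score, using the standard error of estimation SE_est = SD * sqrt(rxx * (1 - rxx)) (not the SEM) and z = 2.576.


True score estimate = 0.94*64 + 0.06*58.7 = 63.682
SE_est = SD * sqrt(rxx * (1 - rxx)) = 13.95 * sqrt(0.94 * 0.06) = 13.95 * sqrt(0.0564) = 3.312941
CI = T_est +/- z * SE_est, so width = 2 * z * SE_est = 2 * 2.576 * 3.312941
Width = 17.0683

17.0683


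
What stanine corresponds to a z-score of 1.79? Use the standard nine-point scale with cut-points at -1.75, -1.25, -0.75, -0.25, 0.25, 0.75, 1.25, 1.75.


Stanine boundaries: [-1.75, -1.25, -0.75, -0.25, 0.25, 0.75, 1.25, 1.75]
z = 1.79
Check each boundary:
  z >= -1.75 -> could be stanine 2
  z >= -1.25 -> could be stanine 3
  z >= -0.75 -> could be stanine 4
  z >= -0.25 -> could be stanine 5
  z >= 0.25 -> could be stanine 6
  z >= 0.75 -> could be stanine 7
  z >= 1.25 -> could be stanine 8
  z >= 1.75 -> could be stanine 9
Highest qualifying boundary gives stanine = 9

9


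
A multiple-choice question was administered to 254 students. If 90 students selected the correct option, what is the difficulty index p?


Item difficulty p = number correct / total examinees
p = 90 / 254
p = 0.3543

0.3543


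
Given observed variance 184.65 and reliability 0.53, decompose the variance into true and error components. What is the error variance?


var_true = rxx * var_obs = 0.53 * 184.65 = 97.8645
var_error = var_obs - var_true
var_error = 184.65 - 97.8645
var_error = 86.7855

86.7855


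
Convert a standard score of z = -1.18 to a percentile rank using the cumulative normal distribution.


CDF(z) = 0.5 * (1 + erf(z/sqrt(2)))
erf(-0.8344) = -0.762
CDF = 0.119
Percentile rank = 0.119 * 100 = 11.9

11.9


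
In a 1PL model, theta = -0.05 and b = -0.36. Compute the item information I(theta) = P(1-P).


P = 1/(1+exp(-(-0.05--0.36))) = 0.5769
I = P*(1-P) = 0.5769 * 0.4231
I = 0.2441

0.2441


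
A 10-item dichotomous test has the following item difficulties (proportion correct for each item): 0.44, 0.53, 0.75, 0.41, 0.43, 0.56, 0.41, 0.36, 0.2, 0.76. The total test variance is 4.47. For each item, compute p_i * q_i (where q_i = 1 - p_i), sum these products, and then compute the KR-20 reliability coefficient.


For each item, compute p_i * q_i:
  Item 1: 0.44 * 0.56 = 0.2464
  Item 2: 0.53 * 0.47 = 0.2491
  Item 3: 0.75 * 0.25 = 0.1875
  Item 4: 0.41 * 0.59 = 0.2419
  Item 5: 0.43 * 0.57 = 0.2451
  Item 6: 0.56 * 0.44 = 0.2464
  Item 7: 0.41 * 0.59 = 0.2419
  Item 8: 0.36 * 0.64 = 0.2304
  Item 9: 0.2 * 0.8 = 0.16
  Item 10: 0.76 * 0.24 = 0.1824
Sum(p_i * q_i) = 0.2464 + 0.2491 + 0.1875 + 0.2419 + 0.2451 + 0.2464 + 0.2419 + 0.2304 + 0.16 + 0.1824 = 2.2311
KR-20 = (k/(k-1)) * (1 - Sum(p_i*q_i) / Var_total)
= (10/9) * (1 - 2.2311/4.47)
= 1.1111 * 0.5009
KR-20 = 0.5565

0.5565


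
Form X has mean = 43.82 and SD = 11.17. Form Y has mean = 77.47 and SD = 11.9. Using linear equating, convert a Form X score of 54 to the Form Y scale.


slope = SD_Y / SD_X = 11.9 / 11.17 ~ 1.0654
intercept = mean_Y - slope * mean_X = 77.47 - (11.9 / 11.17) * 43.82 ~ 30.7862
Y = slope * X + intercept. To avoid rounding drift from the rounded slope/intercept, evaluate the equivalent form Y = mean_Y + SD_Y * (X - mean_X) / SD_X at full precision:
Y = 77.47 + 11.9 * (54 - 43.82) / 11.17
Y = 77.47 + 11.9 * 10.18 / 11.17
Y = 77.47 + 121.142 / 11.17
Y = 77.47 + 10.8453
Y = 88.3153

88.3153


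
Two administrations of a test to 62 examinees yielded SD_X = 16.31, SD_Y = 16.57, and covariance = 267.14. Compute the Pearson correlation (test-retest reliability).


r = cov(X,Y) / (SD_X * SD_Y)
r = 267.14 / (16.31 * 16.57)
r = 267.14 / 270.2567
r = 0.9885

0.9885


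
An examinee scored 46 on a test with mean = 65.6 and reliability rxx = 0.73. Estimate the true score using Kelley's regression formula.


T_est = rxx * X + (1 - rxx) * mean
T_est = 0.73 * 46 + 0.27 * 65.6
T_est = 33.58 + 17.712
T_est = 51.292

51.292


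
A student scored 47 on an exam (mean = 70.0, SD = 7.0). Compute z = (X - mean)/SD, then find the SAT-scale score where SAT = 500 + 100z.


z = (X - mean) / SD = (47 - 70.0) / 7.0
z = -23.0 / 7.0
z = -3.2857
SAT-scale = SAT = 500 + 100z
Carry z at full precision (z = -23.0 / 7.0) into the conversion:
SAT-scale = 500 + 100 * (-23.0 / 7.0) = 500 + -2300 / 7.0
SAT-scale = 500 + -328.5714
SAT-scale = 171.4286

171.4286


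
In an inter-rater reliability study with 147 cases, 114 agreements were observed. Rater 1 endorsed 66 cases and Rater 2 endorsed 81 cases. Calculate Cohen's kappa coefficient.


P_o = 114/147 = 0.77551
P_e = (66*81 + 81*66) / 21609 = 0.494794
kappa = (P_o - P_e) / (1 - P_e)
kappa = (0.77551 - 0.494794) / (1 - 0.494794)
kappa = 0.5556

0.5556


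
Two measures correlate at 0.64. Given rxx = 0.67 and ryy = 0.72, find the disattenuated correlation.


r_corrected = rxy / sqrt(rxx * ryy)
= 0.64 / sqrt(0.67 * 0.72)
= 0.64 / sqrt(0.4824)
= 0.64 / 0.69455
r_corrected = 0.9215

0.9215


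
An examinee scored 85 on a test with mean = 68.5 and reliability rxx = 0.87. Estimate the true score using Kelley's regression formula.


T_est = rxx * X + (1 - rxx) * mean
T_est = 0.87 * 85 + 0.13 * 68.5
T_est = 73.95 + 8.905
T_est = 82.855

82.855


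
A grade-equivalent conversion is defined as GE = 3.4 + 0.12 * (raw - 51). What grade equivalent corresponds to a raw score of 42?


raw - median = 42 - 51 = -9
slope * diff = 0.12 * -9 = -1.08
GE = 3.4 + -1.08
GE = 2.32

2.32


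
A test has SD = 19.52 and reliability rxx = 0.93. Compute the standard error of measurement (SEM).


SEM = SD * sqrt(1 - rxx)
SEM = 19.52 * sqrt(1 - 0.93)
SEM = 19.52 * sqrt(0.07) = 19.52 * 0.264575
SEM = 5.1645

5.1645


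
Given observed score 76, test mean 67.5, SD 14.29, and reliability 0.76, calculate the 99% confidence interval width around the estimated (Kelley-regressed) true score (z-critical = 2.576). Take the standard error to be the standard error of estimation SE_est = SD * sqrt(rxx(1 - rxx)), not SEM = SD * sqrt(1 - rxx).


True score estimate = 0.76*76 + 0.24*67.5 = 73.96
SE_est = SD * sqrt(rxx * (1 - rxx)) = 14.29 * sqrt(0.76 * 0.24) = 14.29 * sqrt(0.1824) = 6.103018
CI = T_est +/- z * SE_est, so width = 2 * z * SE_est = 2 * 2.576 * 6.103018
Width = 31.4427

31.4427


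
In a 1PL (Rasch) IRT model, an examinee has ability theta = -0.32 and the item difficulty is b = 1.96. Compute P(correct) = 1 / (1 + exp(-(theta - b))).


theta - b = -0.32 - 1.96 = -2.28
exp(-(theta - b)) = exp(2.28) = 9.7767
P = 1 / (1 + 9.7767)
P = 0.0928

0.0928


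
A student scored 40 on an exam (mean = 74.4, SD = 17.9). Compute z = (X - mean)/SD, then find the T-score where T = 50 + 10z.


z = (X - mean) / SD = (40 - 74.4) / 17.9
z = -34.4 / 17.9
z = -1.9218
T-score = T = 50 + 10z
Carry z at full precision (z = -34.4 / 17.9) into the conversion:
T-score = 50 + 10 * (-34.4 / 17.9) = 50 + -344 / 17.9
T-score = 50 + -19.2179
T-score = 30.7821

30.7821


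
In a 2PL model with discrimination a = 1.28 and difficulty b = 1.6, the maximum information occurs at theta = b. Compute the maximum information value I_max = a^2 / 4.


For 2PL, max info at theta = b = 1.6
I_max = a^2 / 4 = 1.28^2 / 4
= 1.6384 / 4
I_max = 0.4096

0.4096


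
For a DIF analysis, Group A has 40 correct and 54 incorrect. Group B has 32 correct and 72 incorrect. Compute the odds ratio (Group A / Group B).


Odds_A = 40/54 = 0.7407
Odds_B = 32/72 = 0.4444
OR = Odds_A / Odds_B = 0.7407 / 0.4444
Exactly, OR = (40 * 72) / (54 * 32) = 2880 / 1728
OR = 1.6667

1.6667


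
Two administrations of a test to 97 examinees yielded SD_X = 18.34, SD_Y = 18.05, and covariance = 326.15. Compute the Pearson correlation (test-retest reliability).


r = cov(X,Y) / (SD_X * SD_Y)
r = 326.15 / (18.34 * 18.05)
r = 326.15 / 331.037
r = 0.9852

0.9852


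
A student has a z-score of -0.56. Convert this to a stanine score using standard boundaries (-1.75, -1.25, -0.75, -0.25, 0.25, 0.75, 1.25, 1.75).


Stanine boundaries: [-1.75, -1.25, -0.75, -0.25, 0.25, 0.75, 1.25, 1.75]
z = -0.56
Check each boundary:
  z >= -1.75 -> could be stanine 2
  z >= -1.25 -> could be stanine 3
  z >= -0.75 -> could be stanine 4
  z < -0.25
  z < 0.25
  z < 0.75
  z < 1.25
  z < 1.75
Highest qualifying boundary gives stanine = 4

4


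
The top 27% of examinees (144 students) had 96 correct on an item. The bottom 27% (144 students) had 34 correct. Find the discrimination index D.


p_upper = 96/144 = 0.6667
p_lower = 34/144 = 0.2361
D = 0.6667 - 0.2361 = 0.4306

0.4306


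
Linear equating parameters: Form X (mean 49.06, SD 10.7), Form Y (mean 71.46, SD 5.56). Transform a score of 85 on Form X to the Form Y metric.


slope = SD_Y / SD_X = 5.56 / 10.7 ~ 0.5196
intercept = mean_Y - slope * mean_X = 71.46 - (5.56 / 10.7) * 49.06 ~ 45.9671
Y = slope * X + intercept. To avoid rounding drift from the rounded slope/intercept, evaluate the equivalent form Y = mean_Y + SD_Y * (X - mean_X) / SD_X at full precision:
Y = 71.46 + 5.56 * (85 - 49.06) / 10.7
Y = 71.46 + 5.56 * 35.94 / 10.7
Y = 71.46 + 199.8264 / 10.7
Y = 71.46 + 18.6754
Y = 90.1354

90.1354


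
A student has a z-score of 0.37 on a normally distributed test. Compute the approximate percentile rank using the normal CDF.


CDF(z) = 0.5 * (1 + erf(z/sqrt(2)))
erf(0.2616) = 0.2886
CDF = 0.6443
Percentile rank = 0.6443 * 100 = 64.43

64.43


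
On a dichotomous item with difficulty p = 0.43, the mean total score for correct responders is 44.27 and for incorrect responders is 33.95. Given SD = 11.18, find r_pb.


q = 1 - p = 0.57
rpb = ((M1 - M0) / SD) * sqrt(p * q)
rpb = ((44.27 - 33.95) / 11.18) * sqrt(0.43 * 0.57)
rpb = 0.457

0.457


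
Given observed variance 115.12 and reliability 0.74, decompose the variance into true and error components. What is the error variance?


var_true = rxx * var_obs = 0.74 * 115.12 = 85.1888
var_error = var_obs - var_true
var_error = 115.12 - 85.1888
var_error = 29.9312

29.9312


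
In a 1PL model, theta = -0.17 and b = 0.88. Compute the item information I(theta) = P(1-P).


P = 1/(1+exp(-(-0.17-0.88))) = 0.2592
I = P*(1-P) = 0.2592 * 0.7408
I = 0.192

0.192


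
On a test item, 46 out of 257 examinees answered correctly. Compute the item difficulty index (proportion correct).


Item difficulty p = number correct / total examinees
p = 46 / 257
p = 0.179

0.179


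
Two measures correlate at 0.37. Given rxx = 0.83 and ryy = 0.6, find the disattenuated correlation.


r_corrected = rxy / sqrt(rxx * ryy)
= 0.37 / sqrt(0.83 * 0.6)
= 0.37 / sqrt(0.498)
= 0.37 / 0.705691
r_corrected = 0.5243

0.5243


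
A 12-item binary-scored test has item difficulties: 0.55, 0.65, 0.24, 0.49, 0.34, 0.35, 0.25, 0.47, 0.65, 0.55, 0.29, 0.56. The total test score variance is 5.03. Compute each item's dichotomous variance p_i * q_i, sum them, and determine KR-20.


For each item, compute p_i * q_i:
  Item 1: 0.55 * 0.45 = 0.2475
  Item 2: 0.65 * 0.35 = 0.2275
  Item 3: 0.24 * 0.76 = 0.1824
  Item 4: 0.49 * 0.51 = 0.2499
  Item 5: 0.34 * 0.66 = 0.2244
  Item 6: 0.35 * 0.65 = 0.2275
  Item 7: 0.25 * 0.75 = 0.1875
  Item 8: 0.47 * 0.53 = 0.2491
  Item 9: 0.65 * 0.35 = 0.2275
  Item 10: 0.55 * 0.45 = 0.2475
  Item 11: 0.29 * 0.71 = 0.2059
  Item 12: 0.56 * 0.44 = 0.2464
Sum(p_i * q_i) = 0.2475 + 0.2275 + 0.1824 + 0.2499 + 0.2244 + 0.2275 + 0.1875 + 0.2491 + 0.2275 + 0.2475 + 0.2059 + 0.2464 = 2.7231
KR-20 = (k/(k-1)) * (1 - Sum(p_i*q_i) / Var_total)
= (12/11) * (1 - 2.7231/5.03)
= 1.0909 * 0.4586
KR-20 = 0.5003

0.5003


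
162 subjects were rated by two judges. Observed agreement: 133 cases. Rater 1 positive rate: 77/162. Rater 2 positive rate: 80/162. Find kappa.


P_o = 133/162 = 0.820988
P_e = (77*80 + 85*82) / 26244 = 0.500305
kappa = (P_o - P_e) / (1 - P_e)
kappa = (0.820988 - 0.500305) / (1 - 0.500305)
kappa = 0.6418

0.6418


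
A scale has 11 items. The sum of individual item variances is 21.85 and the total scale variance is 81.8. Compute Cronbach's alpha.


alpha = (k/(k-1)) * (1 - sum(si^2)/s_total^2)
= (11/10) * (1 - 21.85/81.8)
alpha = 0.8062

0.8062


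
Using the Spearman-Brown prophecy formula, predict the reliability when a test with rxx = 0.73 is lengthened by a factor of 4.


r_new = (n * rxx) / (1 + (n-1) * rxx)
r_new = (4 * 0.73) / (1 + 3 * 0.73)
r_new = 2.92 / 3.19
r_new = 0.9154

0.9154


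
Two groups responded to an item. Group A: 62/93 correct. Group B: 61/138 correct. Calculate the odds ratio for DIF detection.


Odds_A = 62/31 = 2.0
Odds_B = 61/77 = 0.7922
OR = Odds_A / Odds_B = 2.0 / 0.7922
Exactly, OR = (62 * 77) / (31 * 61) = 4774 / 1891
OR = 2.5246

2.5246


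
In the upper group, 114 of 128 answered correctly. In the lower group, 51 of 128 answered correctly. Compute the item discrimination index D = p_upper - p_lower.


p_upper = 114/128 = 0.8906
p_lower = 51/128 = 0.3984
D = 0.8906 - 0.3984 = 0.4922

0.4922


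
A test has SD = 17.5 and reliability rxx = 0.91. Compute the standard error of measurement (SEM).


SEM = SD * sqrt(1 - rxx)
SEM = 17.5 * sqrt(1 - 0.91)
SEM = 17.5 * sqrt(0.09) = 17.5 * 0.3
SEM = 5.25

5.25


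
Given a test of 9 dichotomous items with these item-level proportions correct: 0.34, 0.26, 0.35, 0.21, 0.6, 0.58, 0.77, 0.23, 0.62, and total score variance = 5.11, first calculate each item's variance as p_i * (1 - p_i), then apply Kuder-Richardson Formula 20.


For each item, compute p_i * q_i:
  Item 1: 0.34 * 0.66 = 0.2244
  Item 2: 0.26 * 0.74 = 0.1924
  Item 3: 0.35 * 0.65 = 0.2275
  Item 4: 0.21 * 0.79 = 0.1659
  Item 5: 0.6 * 0.4 = 0.24
  Item 6: 0.58 * 0.42 = 0.2436
  Item 7: 0.77 * 0.23 = 0.1771
  Item 8: 0.23 * 0.77 = 0.1771
  Item 9: 0.62 * 0.38 = 0.2356
Sum(p_i * q_i) = 0.2244 + 0.1924 + 0.2275 + 0.1659 + 0.24 + 0.2436 + 0.1771 + 0.1771 + 0.2356 = 1.8836
KR-20 = (k/(k-1)) * (1 - Sum(p_i*q_i) / Var_total)
= (9/8) * (1 - 1.8836/5.11)
= 1.125 * 0.6314
KR-20 = 0.7103

0.7103


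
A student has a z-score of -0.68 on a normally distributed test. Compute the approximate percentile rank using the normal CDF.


CDF(z) = 0.5 * (1 + erf(z/sqrt(2)))
erf(-0.4808) = -0.5035
CDF = 0.2483
Percentile rank = 0.2483 * 100 = 24.83

24.83


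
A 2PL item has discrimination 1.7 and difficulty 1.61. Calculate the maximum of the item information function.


For 2PL, max info at theta = b = 1.61
I_max = a^2 / 4 = 1.7^2 / 4
= 2.89 / 4
I_max = 0.7225

0.7225


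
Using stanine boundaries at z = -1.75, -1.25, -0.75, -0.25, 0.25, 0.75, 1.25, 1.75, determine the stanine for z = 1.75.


Stanine boundaries: [-1.75, -1.25, -0.75, -0.25, 0.25, 0.75, 1.25, 1.75]
z = 1.75
Check each boundary:
  z >= -1.75 -> could be stanine 2
  z >= -1.25 -> could be stanine 3
  z >= -0.75 -> could be stanine 4
  z >= -0.25 -> could be stanine 5
  z >= 0.25 -> could be stanine 6
  z >= 0.75 -> could be stanine 7
  z >= 1.25 -> could be stanine 8
  z >= 1.75 -> could be stanine 9
Highest qualifying boundary gives stanine = 9

9


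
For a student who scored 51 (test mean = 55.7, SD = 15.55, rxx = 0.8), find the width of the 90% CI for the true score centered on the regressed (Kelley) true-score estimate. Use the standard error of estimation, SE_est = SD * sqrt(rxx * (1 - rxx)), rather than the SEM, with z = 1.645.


True score estimate = 0.8*51 + 0.2*55.7 = 51.94
SE_est = SD * sqrt(rxx * (1 - rxx)) = 15.55 * sqrt(0.8 * 0.2) = 15.55 * sqrt(0.16) = 6.22
CI = T_est +/- z * SE_est, so width = 2 * z * SE_est = 2 * 1.645 * 6.22
Width = 20.4638

20.4638


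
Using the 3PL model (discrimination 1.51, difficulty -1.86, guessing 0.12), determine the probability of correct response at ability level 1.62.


logit = 1.51*(1.62 - -1.86) = 5.2548
P* = 1/(1 + exp(-5.2548)) = 0.9948
P = 0.12 + (1 - 0.12) * 0.9948
P = 0.9954

0.9954


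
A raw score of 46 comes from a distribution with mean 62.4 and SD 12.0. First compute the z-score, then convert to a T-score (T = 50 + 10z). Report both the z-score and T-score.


z = (X - mean) / SD = (46 - 62.4) / 12.0
z = -16.4 / 12.0
z = -1.3667
T-score = T = 50 + 10z
Carry z at full precision (z = -16.4 / 12.0) into the conversion:
T-score = 50 + 10 * (-16.4 / 12.0) = 50 + -164 / 12.0
T-score = 50 + -13.6667
T-score = 36.3333

36.3333


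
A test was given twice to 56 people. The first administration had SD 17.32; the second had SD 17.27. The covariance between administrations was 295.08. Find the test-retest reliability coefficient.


r = cov(X,Y) / (SD_X * SD_Y)
r = 295.08 / (17.32 * 17.27)
r = 295.08 / 299.1164
r = 0.9865

0.9865


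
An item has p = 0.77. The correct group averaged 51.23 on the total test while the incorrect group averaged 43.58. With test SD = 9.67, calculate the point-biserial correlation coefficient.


q = 1 - p = 0.23
rpb = ((M1 - M0) / SD) * sqrt(p * q)
rpb = ((51.23 - 43.58) / 9.67) * sqrt(0.77 * 0.23)
rpb = 0.3329

0.3329


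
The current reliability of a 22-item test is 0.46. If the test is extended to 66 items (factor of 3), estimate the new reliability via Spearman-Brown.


r_new = (n * rxx) / (1 + (n-1) * rxx)
r_new = (3 * 0.46) / (1 + 2 * 0.46)
r_new = 1.38 / 1.92
r_new = 0.7188

0.7188


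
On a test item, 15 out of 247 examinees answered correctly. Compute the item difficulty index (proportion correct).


Item difficulty p = number correct / total examinees
p = 15 / 247
p = 0.0607

0.0607


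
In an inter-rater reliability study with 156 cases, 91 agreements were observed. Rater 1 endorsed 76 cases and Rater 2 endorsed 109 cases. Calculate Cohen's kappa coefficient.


P_o = 91/156 = 0.583333
P_e = (76*109 + 80*47) / 24336 = 0.494905
kappa = (P_o - P_e) / (1 - P_e)
kappa = (0.583333 - 0.494905) / (1 - 0.494905)
kappa = 0.1751

0.1751


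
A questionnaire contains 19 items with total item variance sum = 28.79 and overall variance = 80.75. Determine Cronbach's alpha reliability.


alpha = (k/(k-1)) * (1 - sum(si^2)/s_total^2)
= (19/18) * (1 - 28.79/80.75)
alpha = 0.6792

0.6792


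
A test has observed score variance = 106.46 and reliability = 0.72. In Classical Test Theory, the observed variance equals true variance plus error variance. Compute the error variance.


var_true = rxx * var_obs = 0.72 * 106.46 = 76.6512
var_error = var_obs - var_true
var_error = 106.46 - 76.6512
var_error = 29.8088

29.8088


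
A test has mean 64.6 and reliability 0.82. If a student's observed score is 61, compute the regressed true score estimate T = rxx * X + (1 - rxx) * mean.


T_est = rxx * X + (1 - rxx) * mean
T_est = 0.82 * 61 + 0.18 * 64.6
T_est = 50.02 + 11.628
T_est = 61.648

61.648


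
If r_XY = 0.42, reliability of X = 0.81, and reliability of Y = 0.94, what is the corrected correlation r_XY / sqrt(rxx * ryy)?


r_corrected = rxy / sqrt(rxx * ryy)
= 0.42 / sqrt(0.81 * 0.94)
= 0.42 / sqrt(0.7614)
= 0.42 / 0.872582
r_corrected = 0.4813

0.4813


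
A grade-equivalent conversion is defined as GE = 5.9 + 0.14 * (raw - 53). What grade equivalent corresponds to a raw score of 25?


raw - median = 25 - 53 = -28
slope * diff = 0.14 * -28 = -3.92
GE = 5.9 + -3.92
GE = 1.98

1.98


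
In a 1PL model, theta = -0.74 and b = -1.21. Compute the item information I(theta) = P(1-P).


P = 1/(1+exp(-(-0.74--1.21))) = 0.6154
I = P*(1-P) = 0.6154 * 0.3846
I = 0.2367

0.2367


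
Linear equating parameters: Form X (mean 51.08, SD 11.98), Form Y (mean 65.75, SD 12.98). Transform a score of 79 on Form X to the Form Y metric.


slope = SD_Y / SD_X = 12.98 / 11.98 ~ 1.0835
intercept = mean_Y - slope * mean_X = 65.75 - (12.98 / 11.98) * 51.08 ~ 10.4062
Y = slope * X + intercept. To avoid rounding drift from the rounded slope/intercept, evaluate the equivalent form Y = mean_Y + SD_Y * (X - mean_X) / SD_X at full precision:
Y = 65.75 + 12.98 * (79 - 51.08) / 11.98
Y = 65.75 + 12.98 * 27.92 / 11.98
Y = 65.75 + 362.4016 / 11.98
Y = 65.75 + 30.2506
Y = 96.0006

96.0006


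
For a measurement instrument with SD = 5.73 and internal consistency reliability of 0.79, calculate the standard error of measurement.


SEM = SD * sqrt(1 - rxx)
SEM = 5.73 * sqrt(1 - 0.79)
SEM = 5.73 * sqrt(0.21) = 5.73 * 0.458258
SEM = 2.6258

2.6258


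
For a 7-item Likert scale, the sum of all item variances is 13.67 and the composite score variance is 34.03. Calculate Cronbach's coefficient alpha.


alpha = (k/(k-1)) * (1 - sum(si^2)/s_total^2)
= (7/6) * (1 - 13.67/34.03)
alpha = 0.698

0.698


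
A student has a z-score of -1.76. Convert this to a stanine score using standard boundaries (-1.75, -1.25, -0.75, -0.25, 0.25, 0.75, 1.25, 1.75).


Stanine boundaries: [-1.75, -1.25, -0.75, -0.25, 0.25, 0.75, 1.25, 1.75]
z = -1.76
Check each boundary:
  z < -1.75
  z < -1.25
  z < -0.75
  z < -0.25
  z < 0.25
  z < 0.75
  z < 1.25
  z < 1.75
Highest qualifying boundary gives stanine = 1

1


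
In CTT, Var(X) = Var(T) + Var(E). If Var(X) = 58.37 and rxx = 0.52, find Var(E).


var_true = rxx * var_obs = 0.52 * 58.37 = 30.3524
var_error = var_obs - var_true
var_error = 58.37 - 30.3524
var_error = 28.0176

28.0176


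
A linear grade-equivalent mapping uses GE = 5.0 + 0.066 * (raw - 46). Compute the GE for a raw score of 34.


raw - median = 34 - 46 = -12
slope * diff = 0.066 * -12 = -0.792
GE = 5.0 + -0.792
GE = 4.208

4.208


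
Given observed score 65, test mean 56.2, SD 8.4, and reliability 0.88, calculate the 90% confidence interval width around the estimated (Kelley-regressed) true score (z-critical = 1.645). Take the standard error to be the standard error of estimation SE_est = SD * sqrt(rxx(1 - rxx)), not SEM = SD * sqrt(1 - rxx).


True score estimate = 0.88*65 + 0.12*56.2 = 63.944
SE_est = SD * sqrt(rxx * (1 - rxx)) = 8.4 * sqrt(0.88 * 0.12) = 8.4 * sqrt(0.1056) = 2.729677
CI = T_est +/- z * SE_est, so width = 2 * z * SE_est = 2 * 1.645 * 2.729677
Width = 8.9806

8.9806


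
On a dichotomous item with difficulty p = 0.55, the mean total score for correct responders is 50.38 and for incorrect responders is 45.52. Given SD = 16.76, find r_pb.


q = 1 - p = 0.45
rpb = ((M1 - M0) / SD) * sqrt(p * q)
rpb = ((50.38 - 45.52) / 16.76) * sqrt(0.55 * 0.45)
rpb = 0.1443

0.1443


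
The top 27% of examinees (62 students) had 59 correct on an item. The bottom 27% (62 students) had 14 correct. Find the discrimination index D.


p_upper = 59/62 = 0.9516
p_lower = 14/62 = 0.2258
D = 0.9516 - 0.2258 = 0.7258

0.7258


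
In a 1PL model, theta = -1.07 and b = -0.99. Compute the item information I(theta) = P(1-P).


P = 1/(1+exp(-(-1.07--0.99))) = 0.48
I = P*(1-P) = 0.48 * 0.52
I = 0.2496

0.2496


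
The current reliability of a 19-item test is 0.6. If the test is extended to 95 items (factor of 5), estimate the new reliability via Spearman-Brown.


r_new = (n * rxx) / (1 + (n-1) * rxx)
r_new = (5 * 0.6) / (1 + 4 * 0.6)
r_new = 3.0 / 3.4
r_new = 0.8824

0.8824


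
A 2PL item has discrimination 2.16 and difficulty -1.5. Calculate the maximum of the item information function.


For 2PL, max info at theta = b = -1.5
I_max = a^2 / 4 = 2.16^2 / 4
= 4.6656 / 4
I_max = 1.1664

1.1664


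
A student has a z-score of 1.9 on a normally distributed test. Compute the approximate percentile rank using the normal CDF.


CDF(z) = 0.5 * (1 + erf(z/sqrt(2)))
erf(1.3435) = 0.9426
CDF = 0.9713
Percentile rank = 0.9713 * 100 = 97.13

97.13


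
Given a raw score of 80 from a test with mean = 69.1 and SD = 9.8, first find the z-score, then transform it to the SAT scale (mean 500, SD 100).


z = (X - mean) / SD = (80 - 69.1) / 9.8
z = 10.9 / 9.8
z = 1.1122
SAT-scale = SAT = 500 + 100z
Carry z at full precision (z = 10.9 / 9.8) into the conversion:
SAT-scale = 500 + 100 * (10.9 / 9.8) = 500 + 1090 / 9.8
SAT-scale = 500 + 111.2245
SAT-scale = 611.2245

611.2245


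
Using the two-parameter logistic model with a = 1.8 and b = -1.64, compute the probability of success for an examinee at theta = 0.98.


a*(theta - b) = 1.8 * (0.98 - -1.64) = 4.716
exp(-4.716) = 0.009
P = 1 / (1 + 0.009)
P = 0.9911

0.9911


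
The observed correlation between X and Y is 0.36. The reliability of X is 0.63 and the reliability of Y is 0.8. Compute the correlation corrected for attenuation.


r_corrected = rxy / sqrt(rxx * ryy)
= 0.36 / sqrt(0.63 * 0.8)
= 0.36 / sqrt(0.504)
= 0.36 / 0.70993
r_corrected = 0.5071

0.5071


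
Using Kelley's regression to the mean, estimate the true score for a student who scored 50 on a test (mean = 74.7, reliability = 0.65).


T_est = rxx * X + (1 - rxx) * mean
T_est = 0.65 * 50 + 0.35 * 74.7
T_est = 32.5 + 26.145
T_est = 58.645

58.645


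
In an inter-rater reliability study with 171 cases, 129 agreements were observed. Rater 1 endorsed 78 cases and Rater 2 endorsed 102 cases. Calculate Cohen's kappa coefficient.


P_o = 129/171 = 0.754386
P_e = (78*102 + 93*69) / 29241 = 0.491536
kappa = (P_o - P_e) / (1 - P_e)
kappa = (0.754386 - 0.491536) / (1 - 0.491536)
kappa = 0.5169

0.5169


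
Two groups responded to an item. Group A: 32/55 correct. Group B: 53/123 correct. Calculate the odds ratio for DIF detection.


Odds_A = 32/23 = 1.3913
Odds_B = 53/70 = 0.7571
OR = Odds_A / Odds_B = 1.3913 / 0.7571
Exactly, OR = (32 * 70) / (23 * 53) = 2240 / 1219
OR = 1.8376

1.8376


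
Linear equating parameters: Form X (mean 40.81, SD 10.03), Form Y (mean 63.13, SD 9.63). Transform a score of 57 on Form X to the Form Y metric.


slope = SD_Y / SD_X = 9.63 / 10.03 ~ 0.9601
intercept = mean_Y - slope * mean_X = 63.13 - (9.63 / 10.03) * 40.81 ~ 23.9475
Y = slope * X + intercept. To avoid rounding drift from the rounded slope/intercept, evaluate the equivalent form Y = mean_Y + SD_Y * (X - mean_X) / SD_X at full precision:
Y = 63.13 + 9.63 * (57 - 40.81) / 10.03
Y = 63.13 + 9.63 * 16.19 / 10.03
Y = 63.13 + 155.9097 / 10.03
Y = 63.13 + 15.5443
Y = 78.6743

78.6743


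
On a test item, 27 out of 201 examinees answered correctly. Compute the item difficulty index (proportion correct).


Item difficulty p = number correct / total examinees
p = 27 / 201
p = 0.1343

0.1343


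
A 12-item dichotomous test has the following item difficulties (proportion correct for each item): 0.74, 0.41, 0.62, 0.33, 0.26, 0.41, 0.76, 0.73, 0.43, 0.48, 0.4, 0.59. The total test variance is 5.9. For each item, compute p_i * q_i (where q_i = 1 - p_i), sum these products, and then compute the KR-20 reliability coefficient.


For each item, compute p_i * q_i:
  Item 1: 0.74 * 0.26 = 0.1924
  Item 2: 0.41 * 0.59 = 0.2419
  Item 3: 0.62 * 0.38 = 0.2356
  Item 4: 0.33 * 0.67 = 0.2211
  Item 5: 0.26 * 0.74 = 0.1924
  Item 6: 0.41 * 0.59 = 0.2419
  Item 7: 0.76 * 0.24 = 0.1824
  Item 8: 0.73 * 0.27 = 0.1971
  Item 9: 0.43 * 0.57 = 0.2451
  Item 10: 0.48 * 0.52 = 0.2496
  Item 11: 0.4 * 0.6 = 0.24
  Item 12: 0.59 * 0.41 = 0.2419
Sum(p_i * q_i) = 0.1924 + 0.2419 + 0.2356 + 0.2211 + 0.1924 + 0.2419 + 0.1824 + 0.1971 + 0.2451 + 0.2496 + 0.24 + 0.2419 = 2.6814
KR-20 = (k/(k-1)) * (1 - Sum(p_i*q_i) / Var_total)
= (12/11) * (1 - 2.6814/5.9)
= 1.0909 * 0.5455
KR-20 = 0.5951

0.5951


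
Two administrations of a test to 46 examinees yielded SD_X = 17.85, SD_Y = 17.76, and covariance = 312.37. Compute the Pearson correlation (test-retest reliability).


r = cov(X,Y) / (SD_X * SD_Y)
r = 312.37 / (17.85 * 17.76)
r = 312.37 / 317.016
r = 0.9853

0.9853


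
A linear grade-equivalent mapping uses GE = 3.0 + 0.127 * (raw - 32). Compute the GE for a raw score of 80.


raw - median = 80 - 32 = 48
slope * diff = 0.127 * 48 = 6.096
GE = 3.0 + 6.096
GE = 9.096

9.096


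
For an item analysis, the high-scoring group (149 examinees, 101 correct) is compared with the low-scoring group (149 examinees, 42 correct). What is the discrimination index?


p_upper = 101/149 = 0.6779
p_lower = 42/149 = 0.2819
D = 0.6779 - 0.2819 = 0.396

0.396


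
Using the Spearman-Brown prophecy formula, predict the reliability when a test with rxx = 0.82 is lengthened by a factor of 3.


r_new = (n * rxx) / (1 + (n-1) * rxx)
r_new = (3 * 0.82) / (1 + 2 * 0.82)
r_new = 2.46 / 2.64
r_new = 0.9318

0.9318


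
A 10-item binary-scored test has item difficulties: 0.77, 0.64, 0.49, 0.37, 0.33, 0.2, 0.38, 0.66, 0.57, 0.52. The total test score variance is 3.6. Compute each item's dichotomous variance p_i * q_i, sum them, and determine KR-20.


For each item, compute p_i * q_i:
  Item 1: 0.77 * 0.23 = 0.1771
  Item 2: 0.64 * 0.36 = 0.2304
  Item 3: 0.49 * 0.51 = 0.2499
  Item 4: 0.37 * 0.63 = 0.2331
  Item 5: 0.33 * 0.67 = 0.2211
  Item 6: 0.2 * 0.8 = 0.16
  Item 7: 0.38 * 0.62 = 0.2356
  Item 8: 0.66 * 0.34 = 0.2244
  Item 9: 0.57 * 0.43 = 0.2451
  Item 10: 0.52 * 0.48 = 0.2496
Sum(p_i * q_i) = 0.1771 + 0.2304 + 0.2499 + 0.2331 + 0.2211 + 0.16 + 0.2356 + 0.2244 + 0.2451 + 0.2496 = 2.2263
KR-20 = (k/(k-1)) * (1 - Sum(p_i*q_i) / Var_total)
= (10/9) * (1 - 2.2263/3.6)
= 1.1111 * 0.3816
KR-20 = 0.424

0.424


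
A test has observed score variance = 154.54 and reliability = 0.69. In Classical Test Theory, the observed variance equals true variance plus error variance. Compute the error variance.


var_true = rxx * var_obs = 0.69 * 154.54 = 106.6326
var_error = var_obs - var_true
var_error = 154.54 - 106.6326
var_error = 47.9074

47.9074


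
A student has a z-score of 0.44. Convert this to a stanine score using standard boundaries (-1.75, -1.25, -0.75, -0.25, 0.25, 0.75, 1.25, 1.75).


Stanine boundaries: [-1.75, -1.25, -0.75, -0.25, 0.25, 0.75, 1.25, 1.75]
z = 0.44
Check each boundary:
  z >= -1.75 -> could be stanine 2
  z >= -1.25 -> could be stanine 3
  z >= -0.75 -> could be stanine 4
  z >= -0.25 -> could be stanine 5
  z >= 0.25 -> could be stanine 6
  z < 0.75
  z < 1.25
  z < 1.75
Highest qualifying boundary gives stanine = 6

6


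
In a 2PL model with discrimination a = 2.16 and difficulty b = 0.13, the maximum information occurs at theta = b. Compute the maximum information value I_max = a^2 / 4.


For 2PL, max info at theta = b = 0.13
I_max = a^2 / 4 = 2.16^2 / 4
= 4.6656 / 4
I_max = 1.1664

1.1664


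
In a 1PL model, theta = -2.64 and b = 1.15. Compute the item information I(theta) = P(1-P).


P = 1/(1+exp(-(-2.64-1.15))) = 0.0221
I = P*(1-P) = 0.0221 * 0.9779
I = 0.0216

0.0216


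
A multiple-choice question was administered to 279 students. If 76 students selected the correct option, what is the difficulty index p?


Item difficulty p = number correct / total examinees
p = 76 / 279
p = 0.2724

0.2724


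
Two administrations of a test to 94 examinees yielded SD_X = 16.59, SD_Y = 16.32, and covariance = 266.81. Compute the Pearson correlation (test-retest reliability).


r = cov(X,Y) / (SD_X * SD_Y)
r = 266.81 / (16.59 * 16.32)
r = 266.81 / 270.7488
r = 0.9855

0.9855


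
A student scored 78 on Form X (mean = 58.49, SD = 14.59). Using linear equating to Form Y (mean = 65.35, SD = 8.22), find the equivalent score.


slope = SD_Y / SD_X = 8.22 / 14.59 ~ 0.5634
intercept = mean_Y - slope * mean_X = 65.35 - (8.22 / 14.59) * 58.49 ~ 32.3968
Y = slope * X + intercept. To avoid rounding drift from the rounded slope/intercept, evaluate the equivalent form Y = mean_Y + SD_Y * (X - mean_X) / SD_X at full precision:
Y = 65.35 + 8.22 * (78 - 58.49) / 14.59
Y = 65.35 + 8.22 * 19.51 / 14.59
Y = 65.35 + 160.3722 / 14.59
Y = 65.35 + 10.9919
Y = 76.3419

76.3419


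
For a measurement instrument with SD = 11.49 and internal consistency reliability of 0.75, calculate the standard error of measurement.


SEM = SD * sqrt(1 - rxx)
SEM = 11.49 * sqrt(1 - 0.75)
SEM = 11.49 * sqrt(0.25) = 11.49 * 0.5
SEM = 5.745

5.745


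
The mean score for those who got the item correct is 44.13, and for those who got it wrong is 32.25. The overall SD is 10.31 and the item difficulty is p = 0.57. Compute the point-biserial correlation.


q = 1 - p = 0.43
rpb = ((M1 - M0) / SD) * sqrt(p * q)
rpb = ((44.13 - 32.25) / 10.31) * sqrt(0.57 * 0.43)
rpb = 0.5705

0.5705


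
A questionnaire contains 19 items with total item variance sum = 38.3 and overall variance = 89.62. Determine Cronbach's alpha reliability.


alpha = (k/(k-1)) * (1 - sum(si^2)/s_total^2)
= (19/18) * (1 - 38.3/89.62)
alpha = 0.6045

0.6045


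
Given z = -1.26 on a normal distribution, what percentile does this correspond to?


CDF(z) = 0.5 * (1 + erf(z/sqrt(2)))
erf(-0.891) = -0.7923
CDF = 0.1038
Percentile rank = 0.1038 * 100 = 10.38

10.38


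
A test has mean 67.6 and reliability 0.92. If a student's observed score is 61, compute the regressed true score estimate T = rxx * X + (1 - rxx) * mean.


T_est = rxx * X + (1 - rxx) * mean
T_est = 0.92 * 61 + 0.08 * 67.6
T_est = 56.12 + 5.408
T_est = 61.528

61.528


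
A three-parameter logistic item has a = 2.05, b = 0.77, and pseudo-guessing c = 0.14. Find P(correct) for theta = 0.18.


logit = 2.05*(0.18 - 0.77) = -1.2095
P* = 1/(1 + exp(--1.2095)) = 0.2298
P = 0.14 + (1 - 0.14) * 0.2298
P = 0.3376

0.3376


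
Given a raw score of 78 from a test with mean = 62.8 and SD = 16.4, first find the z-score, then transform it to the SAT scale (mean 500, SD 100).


z = (X - mean) / SD = (78 - 62.8) / 16.4
z = 15.2 / 16.4
z = 0.9268
SAT-scale = SAT = 500 + 100z
Carry z at full precision (z = 15.2 / 16.4) into the conversion:
SAT-scale = 500 + 100 * (15.2 / 16.4) = 500 + 1520 / 16.4
SAT-scale = 500 + 92.6829
SAT-scale = 592.6829

592.6829
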